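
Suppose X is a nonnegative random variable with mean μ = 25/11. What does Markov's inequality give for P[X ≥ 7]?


μ = E[X] = 25/11, a = 7.
Markov: P[X ≥ 7] ≤ μ/a = (25/11)/7 = 25/77.
Numerically: ≈ 0.325.
(Since a = 7 > μ = 2.273, the bound 25/77 is < 1 and informative.)

P[X ≥ 7] ≤ 25/77 ≈ 0.325.


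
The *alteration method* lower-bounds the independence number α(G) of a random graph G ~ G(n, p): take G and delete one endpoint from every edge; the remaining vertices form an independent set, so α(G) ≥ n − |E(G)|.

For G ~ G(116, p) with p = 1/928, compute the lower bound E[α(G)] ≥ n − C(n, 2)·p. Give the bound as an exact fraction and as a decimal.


E[|E(G)|] = C(116, 2)·p = 6670 · (1/928) = 115/16.
E[α(G)] ≥ n − E[|E(G)|] = 116 − 115/16 = 1741/16.
Numerically: ≈ 108.812500.
(This is only a lower bound; the true E[α(G)] may be larger.)

E[α(G)] ≥ 1741/16 ≈ 108.812500.


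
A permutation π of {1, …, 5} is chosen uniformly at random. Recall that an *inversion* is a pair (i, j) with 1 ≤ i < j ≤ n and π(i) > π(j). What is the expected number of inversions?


Write X = Σ X_I over the C(5, 2) = 10 pairs i < j, with X_I the indicator of one inversion.
There are 10 indicators.
For each fixed pair i < j, the values π(i) and π(j) are two distinct elements of {1, …, 5} in uniformly random order; by symmetry P[π(i) > π(j)] = 1/2.
By linearity: E[X] = 10 · (1/2) = C(5, 2) · (1/2) = 10/2 = 5 ≈ 5.000.

E[X] = 5 = 5.000.


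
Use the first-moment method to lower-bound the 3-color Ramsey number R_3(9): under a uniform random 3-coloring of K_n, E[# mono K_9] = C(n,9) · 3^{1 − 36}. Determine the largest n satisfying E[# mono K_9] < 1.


We need C(n, 9) · 3^{1 − 36} < 1, i.e. C(n, 9) < 3^{36 − 1} = 50031545098999707.
Check values of n near the boundary:
  n = 299: C(299, 9) = 46610674441390059; 46610674441390059 < 50031545098999707? YES
  n = 300: C(300, 9) = 48052241692154700; 48052241692154700 < 50031545098999707? YES
  n = 301: C(301, 9) = 49533303936090975; 49533303936090975 < 50031545098999707? YES
  n = 302: C(302, 9) = 51054804739588650; 51054804739588650 < 50031545098999707? NO
The largest n with C(n, 9) < 50031545098999707 is n = 301 (where E[X] = 16511101312030325/16677181699666569 ≈ 0.99004). Hence R_3(9) > 301, i.e. R_3(9) ≥ 302.

Largest n = 301; hence R_3(9) > 301.


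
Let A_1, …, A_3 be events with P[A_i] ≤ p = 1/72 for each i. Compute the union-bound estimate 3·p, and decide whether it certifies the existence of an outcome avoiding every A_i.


Union bound: P[∪_{i=1}^{3} A_i] ≤ Σ_i P[A_i] ≤ 3·p = 3·(1/72) = 1/24.
Numerically: 1/24 ≈ 0.042.
Is 1/24 < 1? YES.
Since P[∪ A_i] ≤ 1/24 < 1, the complement has P[∩ A_i^c] ≥ 1 − 1/24 = 23/24 > 0, so some outcome avoids every A_i.

3·p = 1/24 ≈ 0.042; existence CERTIFIED by the union bound.


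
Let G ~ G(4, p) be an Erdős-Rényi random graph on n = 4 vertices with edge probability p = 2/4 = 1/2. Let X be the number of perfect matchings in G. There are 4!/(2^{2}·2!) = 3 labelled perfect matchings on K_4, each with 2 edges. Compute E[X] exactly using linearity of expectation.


K_4 has 4!/(2^{2}·2!) = 3 labelled perfect matchings.
For each such perfect matching H, let X_H = 1 if all 2 edges of H are present in G. Then P[X_H = 1] = p^{2} = (1/2)^{2} = 1/4.
By linearity of expectation: E[X] = Σ_H E[X_H] = 3 · p^{2} = 3 · 1/4 = 3/4.
Numerically: E[X] ≈ 0.75.

E[X] = 3 · (1/2)^{2} = 3/4 ≈ 0.75.


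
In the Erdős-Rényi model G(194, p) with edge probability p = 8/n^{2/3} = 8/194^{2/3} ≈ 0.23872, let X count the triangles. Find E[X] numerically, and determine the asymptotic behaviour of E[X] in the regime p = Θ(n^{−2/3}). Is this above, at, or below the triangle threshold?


Number of potential triangles: C(194, 3) = 1198144.
Each occurs with probability p³ ≈ (0.23872)³ ≈ 1.3603996e-02.
By linearity: E[X] = C(194, 3)·p³ ≈ 1198144 · 1.3603996e-02 ≈ 16299.54639.
Since α = 2/3 < 1, p = c/n^{2/3} ≫ 1/n is above the triangle threshold p ~ 1/n. Asymptotically E[X] ~ (c³/6)·n^{3(1−α)} = (8³/6)·n^{1} → ∞; triangles are abundant w.h.p.

E[X] ≈ 16299.54639; in regime p = Θ(1/n^{2/3}) E[X] diverges (above the triangle threshold p ~ 1/n).


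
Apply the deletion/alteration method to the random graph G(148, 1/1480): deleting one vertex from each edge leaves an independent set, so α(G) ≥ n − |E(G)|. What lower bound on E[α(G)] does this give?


E[|E(G)|] = C(148, 2)·p = 10878 · (1/1480) = 147/20.
E[α(G)] ≥ n − E[|E(G)|] = 148 − 147/20 = 2813/20.
Numerically: ≈ 140.65000.
(This is only a lower bound; the true E[α(G)] may be larger.)

E[α(G)] ≥ 2813/20 ≈ 140.65000.


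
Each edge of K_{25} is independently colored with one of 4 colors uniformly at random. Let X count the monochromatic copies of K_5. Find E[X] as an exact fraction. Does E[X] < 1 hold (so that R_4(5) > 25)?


E[X] = C(25, 5) · 4^{1 − 10} = 53130 · 4^{−9} = 53130/262144.
As a reduced fraction: E[X] = 26565/131072 ≈ 0.2026749.
Is E[X] < 1? YES.
Since E[X] < 1, there exists a 4-coloring of K_{25} with no monochromatic K_5; hence R_4(5) > 25.

E[X] = 26565/131072 ≈ 0.2026749; E[X] < 1, so R_4(5) > 25.


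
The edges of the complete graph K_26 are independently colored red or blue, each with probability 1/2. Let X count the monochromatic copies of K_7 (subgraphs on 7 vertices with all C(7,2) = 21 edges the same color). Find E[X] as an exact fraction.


Let X = Σ_S X_S over the C(26, 7) = 657800 subsets S of size 7, where X_S = 1 if the K_7 on S is monochromatic.
For a fixed S, the K_7 on S has C(7, 2) = 21 edges. P[all 21 edges red] = (1/2)^21, and likewise for blue, so P[monochromatic] = 2·(1/2)^21 = 2^{1 − 21} = 1/1048576.
By linearity of expectation: E[X] = C(26, 7) · 2^{1 − 21} = 657800 · 1/1048576 = 82225/131072.
Numerically: E[X] ≈ 0.627327.

E[X] = C(26,7)·2^(1−C(7,2)) = 82225/131072 ≈ 0.627327.


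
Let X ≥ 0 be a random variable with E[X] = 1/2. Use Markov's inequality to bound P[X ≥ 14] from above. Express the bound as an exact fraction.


μ = E[X] = 1/2, a = 14.
Markov: P[X ≥ 14] ≤ μ/a = (1/2)/14 = 1/28.
Numerically: ≈ 0.036.
(Since a = 14 > μ = 0.500, the bound 1/28 is < 1 and informative.)

P[X ≥ 14] ≤ 1/28 ≈ 0.036.


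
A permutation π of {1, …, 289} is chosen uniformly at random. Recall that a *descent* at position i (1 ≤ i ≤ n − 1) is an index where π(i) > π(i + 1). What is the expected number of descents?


Write X = Σ X_I over i = 1, …, 288, with X_I the indicator of one descent.
There are 288 indicators.
For each fixed i, the pair (π(i), π(i+1)) is a uniformly random ordered pair of distinct values from {1, …, 289}; by symmetry P[π(i) > π(i+1)] = 1/2.
By linearity: E[X] = 288 · (1/2) = (289 − 1) · (1/2) = 144 ≈ 144.000.

E[X] = 144 = 144.000.


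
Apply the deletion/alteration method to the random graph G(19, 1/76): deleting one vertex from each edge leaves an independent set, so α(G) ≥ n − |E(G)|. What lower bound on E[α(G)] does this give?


E[|E(G)|] = C(19, 2)·p = 171 · (1/76) = 9/4.
E[α(G)] ≥ n − E[|E(G)|] = 19 − 9/4 = 67/4.
Numerically: ≈ 16.75000.
(This is only a lower bound; the true E[α(G)] may be larger.)

E[α(G)] ≥ 67/4 ≈ 16.75000.


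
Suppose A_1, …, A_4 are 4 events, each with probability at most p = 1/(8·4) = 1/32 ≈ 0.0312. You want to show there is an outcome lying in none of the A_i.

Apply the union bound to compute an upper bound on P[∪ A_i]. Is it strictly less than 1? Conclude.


Union bound: P[∪_{i=1}^{4} A_i] ≤ Σ_i P[A_i] ≤ 4·p = 4·(1/32) = 1/8.
Numerically: 1/8 ≈ 0.1250.
Is 1/8 < 1? YES.
Since P[∪ A_i] ≤ 1/8 < 1, the complement has P[∩ A_i^c] ≥ 1 − 1/8 = 7/8 > 0, so some outcome avoids every A_i.

4·p = 1/8 ≈ 0.1250; existence CERTIFIED by the union bound.


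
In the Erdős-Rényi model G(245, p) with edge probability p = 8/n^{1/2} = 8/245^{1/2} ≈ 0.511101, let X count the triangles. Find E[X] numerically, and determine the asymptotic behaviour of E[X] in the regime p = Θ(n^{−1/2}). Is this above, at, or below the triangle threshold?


Number of potential triangles: C(245, 3) = 2421090.
Each occurs with probability p³ ≈ (0.511101)³ ≈ 1.33512164e-01.
By linearity: E[X] = C(245, 3)·p³ ≈ 2421090 · 1.33512164e-01 ≈ 323244.964625.
Since α = 1/2 < 1, p = c/n^{1/2} ≫ 1/n is above the triangle threshold p ~ 1/n. Asymptotically E[X] ~ (c³/6)·n^{3(1−α)} = (8³/6)·n^{1.5} → ∞; triangles are abundant w.h.p.

E[X] ≈ 323244.964625; in regime p = Θ(1/n^{1/2}) E[X] diverges (above the triangle threshold p ~ 1/n).


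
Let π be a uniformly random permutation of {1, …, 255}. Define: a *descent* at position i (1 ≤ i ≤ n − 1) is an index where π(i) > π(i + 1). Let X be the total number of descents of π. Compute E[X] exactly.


Write X = Σ X_I over i = 1, …, 254, with X_I the indicator of one descent.
There are 254 indicators.
For each fixed i, the pair (π(i), π(i+1)) is a uniformly random ordered pair of distinct values from {1, …, 255}; by symmetry P[π(i) > π(i+1)] = 1/2.
By linearity: E[X] = 254 · (1/2) = (255 − 1) · (1/2) = 127 ≈ 127.00000.

E[X] = 127 = 127.00000.


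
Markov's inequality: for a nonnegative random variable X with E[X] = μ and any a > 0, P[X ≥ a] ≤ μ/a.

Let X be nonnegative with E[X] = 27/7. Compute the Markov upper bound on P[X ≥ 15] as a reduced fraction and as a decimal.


μ = E[X] = 27/7, a = 15.
Markov: P[X ≥ 15] ≤ μ/a = (27/7)/15 = 9/35.
Numerically: ≈ 0.257143.
(Since a = 15 > μ = 3.857143, the bound 9/35 is < 1 and informative.)

P[X ≥ 15] ≤ 9/35 ≈ 0.257143.


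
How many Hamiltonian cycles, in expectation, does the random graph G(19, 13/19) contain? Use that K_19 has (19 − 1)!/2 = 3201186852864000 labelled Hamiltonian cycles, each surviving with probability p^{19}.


K_19 has (19 − 1)!/2 = 3201186852864000 labelled Hamiltonian cycles.
For each such Hamiltonian cycle H, let X_H = 1 if all 19 edges of H are present in G. Then P[X_H = 1] = p^{19} = (13/19)^{19} = 1461920290375446110677/1978419655660313589123979.
By linearity of expectation: E[X] = Σ_H E[X_H] = 3201186852864000 · p^{19} = 3201186852864000 · 1461920290375446110677/1978419655660313589123979 = 4679880013484999364018134658428928000/1978419655660313589123979.
Numerically: E[X] ≈ 2.36546e+12.

E[X] = 3201186852864000 · (13/19)^{19} = 4679880013484999364018134658428928000/1978419655660313589123979 ≈ 2.36546e+12.


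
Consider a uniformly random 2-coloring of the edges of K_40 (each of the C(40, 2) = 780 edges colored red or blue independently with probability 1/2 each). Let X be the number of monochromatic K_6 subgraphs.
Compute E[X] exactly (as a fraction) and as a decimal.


Let X = Σ_S X_S over the C(40, 6) = 3838380 subsets S of size 6, where X_S = 1 if the K_6 on S is monochromatic.
For a fixed S, the K_6 on S has C(6, 2) = 15 edges. P[all 15 edges red] = (1/2)^15, and likewise for blue, so P[monochromatic] = 2·(1/2)^15 = 2^{1 − 15} = 1/16384.
By linearity of expectation: E[X] = C(40, 6) · 2^{1 − 15} = 3838380 · 1/16384 = 959595/4096.
Numerically: E[X] ≈ 234.276123.

E[X] = C(40,6)·2^(1−C(6,2)) = 959595/4096 ≈ 234.276123.


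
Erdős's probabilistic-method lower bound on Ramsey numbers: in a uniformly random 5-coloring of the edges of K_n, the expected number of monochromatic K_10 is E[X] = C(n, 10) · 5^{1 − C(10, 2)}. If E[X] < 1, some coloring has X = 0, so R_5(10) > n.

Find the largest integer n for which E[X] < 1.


We need C(n, 10) · 5^{1 − 45} < 1, i.e. C(n, 10) < 5^{45 − 1} = 5684341886080801486968994140625.
Check values of n near the boundary:
  n = 5388: C(5388, 10) = 5634865093375880654852250419586; 5634865093375880654852250419586 < 5684341886080801486968994140625? YES
  n = 5389: C(5389, 10) = 5645340767466558997768874792926; 5645340767466558997768874792926 < 5684341886080801486968994140625? YES
  n = 5390: C(5390, 10) = 5655833965919099070255434039753; 5655833965919099070255434039753 < 5684341886080801486968994140625? YES
  n = 5391: C(5391, 10) = 5666344714787188828795213697883; 5666344714787188828795213697883 < 5684341886080801486968994140625? YES
  n = 5392: C(5392, 10) = 5676873040158402483252283957448; 5676873040158402483252283957448 < 5684341886080801486968994140625? YES
  n = 5393: C(5393, 10) = 5687418968154238267170642278008; 5687418968154238267170642278008 < 5684341886080801486968994140625? NO
  n = 5394: C(5394, 10) = 5697982524930156243149785372878; 5697982524930156243149785372878 < 5684341886080801486968994140625? NO
  n = 5395: C(5395, 10) = 5708563736675616143322765475706; 5708563736675616143322765475706 < 5684341886080801486968994140625? NO
The largest n with C(n, 10) < 5684341886080801486968994140625 is n = 5392 (where E[X] = 5676873040158402483252283957448/5684341886080801486968994140625 ≈ 0.9986861). Hence R_5(10) > 5392, i.e. R_5(10) ≥ 5393.

Largest n = 5392; hence R_5(10) > 5392.


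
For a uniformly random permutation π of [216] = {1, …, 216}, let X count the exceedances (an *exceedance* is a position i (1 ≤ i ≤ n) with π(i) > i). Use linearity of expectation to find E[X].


Write X = Σ_{i=1}^{216} X_i, where X_i = 1_{π(i) > i}.
For each fixed i, π(i) is uniform over {1, …, 216} (marginal of a uniform permutation), so P[π(i) > i] = (n − i)/n. Summing: Σ_{i=1}^{216} (n − i)/n = (0 + 1 + … + 215)/216 = 216(216 − 1)/(2·216) = (216 − 1)/2.
Hence E[X] = Σ_{i=1}^{216} (216 − i)/216 = 215/2 ≈ 107.50000.

E[X] = 215/2 = 107.50000.


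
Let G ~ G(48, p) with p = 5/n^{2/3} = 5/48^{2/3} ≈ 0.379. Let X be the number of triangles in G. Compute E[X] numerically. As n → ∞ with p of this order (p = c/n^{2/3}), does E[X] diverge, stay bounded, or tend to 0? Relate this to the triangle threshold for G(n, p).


Number of potential triangles: C(48, 3) = 17296.
Each occurs with probability p³ ≈ (0.379)³ ≈ 5.42535e-02.
By linearity: E[X] = C(48, 3)·p³ ≈ 17296 · 5.42535e-02 ≈ 938.368.
Since α = 2/3 < 1, p = c/n^{2/3} ≫ 1/n is above the triangle threshold p ~ 1/n. Asymptotically E[X] ~ (c³/6)·n^{3(1−α)} = (5³/6)·n^{1} → ∞; triangles are abundant w.h.p.

E[X] ≈ 938.368; in regime p = Θ(1/n^{2/3}) E[X] diverges (above the triangle threshold p ~ 1/n).


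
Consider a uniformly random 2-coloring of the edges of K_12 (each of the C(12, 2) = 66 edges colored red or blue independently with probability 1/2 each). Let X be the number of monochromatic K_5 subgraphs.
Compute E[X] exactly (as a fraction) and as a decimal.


Let X = Σ_S X_S over the C(12, 5) = 792 subsets S of size 5, where X_S = 1 if the K_5 on S is monochromatic.
For a fixed S, the K_5 on S has C(5, 2) = 10 edges. P[all 10 edges red] = (1/2)^10, and likewise for blue, so P[monochromatic] = 2·(1/2)^10 = 2^{1 − 10} = 1/512.
Summing: E[X] = C(12, 5) · 2^{1 − 10} = 792 · 1/512 = 99/64.
Numerically: E[X] ≈ 1.547.

E[X] = C(12,5)·2^(1−C(5,2)) = 99/64 ≈ 1.547.


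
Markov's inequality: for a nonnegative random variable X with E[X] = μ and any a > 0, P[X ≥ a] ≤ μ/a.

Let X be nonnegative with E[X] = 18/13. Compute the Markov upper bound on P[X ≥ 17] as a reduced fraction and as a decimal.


μ = E[X] = 18/13, a = 17.
Markov: P[X ≥ 17] ≤ μ/a = (18/13)/17 = 18/221.
Numerically: ≈ 0.0814.
(Since a = 17 > μ = 1.3846, the bound 18/221 is < 1 and informative.)

P[X ≥ 17] ≤ 18/221 ≈ 0.0814.


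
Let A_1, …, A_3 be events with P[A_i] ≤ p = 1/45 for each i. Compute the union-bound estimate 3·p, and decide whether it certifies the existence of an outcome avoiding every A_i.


Union bound: P[∪_{i=1}^{3} A_i] ≤ Σ_i P[A_i] ≤ 3·p = 3·(1/45) = 1/15.
Numerically: 1/15 ≈ 0.0667.
Is 1/15 < 1? YES.
Since P[∪ A_i] ≤ 1/15 < 1, the complement has P[∩ A_i^c] ≥ 1 − 1/15 = 14/15 > 0, so some outcome avoids every A_i.

3·p = 1/15 ≈ 0.0667; existence CERTIFIED by the union bound.


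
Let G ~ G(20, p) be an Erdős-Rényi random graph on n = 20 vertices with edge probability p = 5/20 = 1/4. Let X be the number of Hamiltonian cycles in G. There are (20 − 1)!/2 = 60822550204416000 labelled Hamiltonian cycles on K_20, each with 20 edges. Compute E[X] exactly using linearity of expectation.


K_20 has (20 − 1)!/2 = 60822550204416000 labelled Hamiltonian cycles.
For each such Hamiltonian cycle H, let X_H = 1 if all 20 edges of H are present in G. Then P[X_H = 1] = p^{20} = (1/4)^{20} = 1/1099511627776.
By linearity of expectation: E[X] = Σ_H E[X_H] = 60822550204416000 · p^{20} = 60822550204416000 · 1/1099511627776 = 1856156927625/33554432.
Numerically: E[X] ≈ 55317.8.

E[X] = 60822550204416000 · (1/4)^{20} = 1856156927625/33554432 ≈ 55317.8.


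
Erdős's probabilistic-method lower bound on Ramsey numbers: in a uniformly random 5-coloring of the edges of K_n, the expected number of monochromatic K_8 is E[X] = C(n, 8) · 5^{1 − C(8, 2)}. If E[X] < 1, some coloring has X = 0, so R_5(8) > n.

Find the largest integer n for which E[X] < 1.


We need C(n, 8) · 5^{1 − 28} < 1, i.e. C(n, 8) < 5^{28 − 1} = 7450580596923828125.
Check values of n near the boundary:
  n = 862: C(862, 8) = 7317951015318931845; 7317951015318931845 < 7450580596923828125? YES
  n = 863: C(863, 8) = 7386423071602617757; 7386423071602617757 < 7450580596923828125? YES
  n = 864: C(864, 8) = 7455455062926006708; 7455455062926006708 < 7450580596923828125? NO
  n = 865: C(865, 8) = 7525050909487743060; 7525050909487743060 < 7450580596923828125? NO
  n = 866: C(866, 8) = 7595214554331451620; 7595214554331451620 < 7450580596923828125? NO
The largest n with C(n, 8) < 7450580596923828125 is n = 863 (where E[X] = 7386423071602617757/7450580596923828125 ≈ 0.9913889). Hence R_5(8) > 863, i.e. R_5(8) ≥ 864.

Largest n = 863; hence R_5(8) > 863.


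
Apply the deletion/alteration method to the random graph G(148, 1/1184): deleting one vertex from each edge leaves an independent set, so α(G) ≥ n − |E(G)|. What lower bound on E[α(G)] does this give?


E[|E(G)|] = C(148, 2)·p = 10878 · (1/1184) = 147/16.
E[α(G)] ≥ n − E[|E(G)|] = 148 − 147/16 = 2221/16.
Numerically: ≈ 138.812500.
(This is only a lower bound; the true E[α(G)] may be larger.)

E[α(G)] ≥ 2221/16 ≈ 138.812500.


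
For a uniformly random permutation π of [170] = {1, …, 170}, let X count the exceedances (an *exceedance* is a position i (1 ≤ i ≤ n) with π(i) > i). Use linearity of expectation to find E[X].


Write X = Σ_{i=1}^{170} X_i, where X_i = 1_{π(i) > i}.
For each fixed i, π(i) is uniform over {1, …, 170} (marginal of a uniform permutation), so P[π(i) > i] = (n − i)/n. Summing: Σ_{i=1}^{170} (n − i)/n = (0 + 1 + … + 169)/170 = 170(170 − 1)/(2·170) = (170 − 1)/2.
Hence E[X] = Σ_{i=1}^{170} (170 − i)/170 = 169/2 ≈ 84.50000.

E[X] = 169/2 = 84.50000.


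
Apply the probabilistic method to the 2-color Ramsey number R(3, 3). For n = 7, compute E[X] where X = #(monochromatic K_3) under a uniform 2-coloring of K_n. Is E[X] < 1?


E[X] = C(7, 3) · 2^{1 − 3} = 35 · 2^{−2} = 35/4.
As a reduced fraction: E[X] = 35/4 ≈ 8.750.
Is E[X] < 1? NO.
Since E[X] ≥ 1, the first-moment bound is inconclusive at n = 7; it does NOT by itself certify R(3, 3) > 7.

E[X] = 35/4 ≈ 8.750; E[X] ≥ 1; first-moment method inconclusive here.


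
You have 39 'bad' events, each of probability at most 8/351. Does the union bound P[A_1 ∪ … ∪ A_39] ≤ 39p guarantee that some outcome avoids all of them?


Union bound: P[∪_{i=1}^{39} A_i] ≤ Σ_i P[A_i] ≤ 39·p = 39·(8/351) = 8/9.
Numerically: 8/9 ≈ 0.88889.
Is 8/9 < 1? YES.
Since P[∪ A_i] ≤ 8/9 < 1, the complement has P[∩ A_i^c] ≥ 1 − 8/9 = 1/9 > 0, so some outcome avoids every A_i.

39·p = 8/9 ≈ 0.88889; existence CERTIFIED by the union bound.


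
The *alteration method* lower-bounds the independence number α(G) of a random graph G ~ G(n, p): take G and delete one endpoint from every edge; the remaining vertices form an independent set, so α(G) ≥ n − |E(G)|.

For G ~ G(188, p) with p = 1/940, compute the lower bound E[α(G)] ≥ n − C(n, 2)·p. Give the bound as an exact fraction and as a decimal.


E[|E(G)|] = C(188, 2)·p = 17578 · (1/940) = 187/10.
E[α(G)] ≥ n − E[|E(G)|] = 188 − 187/10 = 1693/10.
Numerically: ≈ 169.30000.
(This is only a lower bound; the true E[α(G)] may be larger.)

E[α(G)] ≥ 1693/10 ≈ 169.30000.


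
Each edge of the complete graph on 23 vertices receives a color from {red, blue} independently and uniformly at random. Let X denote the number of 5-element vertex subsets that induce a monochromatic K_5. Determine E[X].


Let X = Σ_S X_S over the C(23, 5) = 33649 subsets S of size 5, where X_S = 1 if the K_5 on S is monochromatic.
For a fixed S, the K_5 on S has C(5, 2) = 10 edges. P[all 10 edges red] = (1/2)^10, and likewise for blue, so P[monochromatic] = 2·(1/2)^10 = 2^{1 − 10} = 1/512.
By linearity of expectation: E[X] = C(23, 5) · 2^{1 − 10} = 33649 · 1/512 = 33649/512.
Numerically: E[X] ≈ 65.721.

E[X] = C(23,5)·2^(1−C(5,2)) = 33649/512 ≈ 65.721.


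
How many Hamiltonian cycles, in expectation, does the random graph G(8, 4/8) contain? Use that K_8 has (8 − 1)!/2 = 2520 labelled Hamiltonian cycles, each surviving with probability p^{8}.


K_8 has (8 − 1)!/2 = 2520 labelled Hamiltonian cycles.
For each such Hamiltonian cycle H, let X_H = 1 if all 8 edges of H are present in G. Then P[X_H = 1] = p^{8} = (1/2)^{8} = 1/256.
Summing the indicators: E[X] = Σ_H E[X_H] = 2520 · p^{8} = 2520 · 1/256 = 315/32.
Numerically: E[X] ≈ 9.844.

E[X] = 2520 · (1/2)^{8} = 315/32 ≈ 9.844.


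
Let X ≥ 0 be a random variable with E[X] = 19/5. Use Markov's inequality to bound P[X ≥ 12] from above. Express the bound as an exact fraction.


μ = E[X] = 19/5, a = 12.
Markov: P[X ≥ 12] ≤ μ/a = (19/5)/12 = 19/60.
Numerically: ≈ 0.316667.
(Since a = 12 > μ = 3.800000, the bound 19/60 is < 1 and informative.)

P[X ≥ 12] ≤ 19/60 ≈ 0.316667.


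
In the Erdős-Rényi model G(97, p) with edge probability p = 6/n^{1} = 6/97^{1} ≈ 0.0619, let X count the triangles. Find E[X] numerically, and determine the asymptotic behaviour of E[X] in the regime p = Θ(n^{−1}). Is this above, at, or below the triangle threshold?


Number of potential triangles: C(97, 3) = 147440.
Each occurs with probability p³ ≈ (0.0619)³ ≈ 2.36667e-04.
By linearity: E[X] = C(97, 3)·p³ ≈ 147440 · 2.36667e-04 ≈ 34.894.
Here α = 1, so p = 6/n is exactly at the triangle threshold p ~ 1/n. Asymptotically E[X] → c³/6 = 6³/6 = 36 ≈ 36.000, a bounded constant. In this regime the triangle count is asymptotically Poisson(c³/6).

E[X] ≈ 34.894; in regime p = Θ(1/n^{1}) E[X] stays bounded (at the triangle threshold p ~ 1/n).


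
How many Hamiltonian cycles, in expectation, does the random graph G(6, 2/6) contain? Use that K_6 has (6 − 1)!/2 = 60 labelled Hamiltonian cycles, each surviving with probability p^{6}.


K_6 has (6 − 1)!/2 = 60 labelled Hamiltonian cycles.
For each such Hamiltonian cycle H, let X_H = 1 if all 6 edges of H are present in G. Then P[X_H = 1] = p^{6} = (1/3)^{6} = 1/729.
By linearity of expectation: E[X] = Σ_H E[X_H] = 60 · p^{6} = 60 · 1/729 = 20/243.
Numerically: E[X] ≈ 0.082305.

E[X] = 60 · (1/3)^{6} = 20/243 ≈ 0.082305.


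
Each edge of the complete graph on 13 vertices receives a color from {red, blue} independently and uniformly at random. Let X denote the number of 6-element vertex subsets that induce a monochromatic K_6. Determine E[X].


Let X = Σ_S X_S over the C(13, 6) = 1716 subsets S of size 6, where X_S = 1 if the K_6 on S is monochromatic.
For a fixed S, the K_6 on S has C(6, 2) = 15 edges. P[all 15 edges red] = (1/2)^15, and likewise for blue, so P[monochromatic] = 2·(1/2)^15 = 2^{1 − 15} = 1/16384.
By linearity: E[X] = C(13, 6) · 2^{1 − 15} = 1716 · 1/16384 = 429/4096.
Numerically: E[X] ≈ 0.104736.

E[X] = C(13,6)·2^(1−C(6,2)) = 429/4096 ≈ 0.104736.


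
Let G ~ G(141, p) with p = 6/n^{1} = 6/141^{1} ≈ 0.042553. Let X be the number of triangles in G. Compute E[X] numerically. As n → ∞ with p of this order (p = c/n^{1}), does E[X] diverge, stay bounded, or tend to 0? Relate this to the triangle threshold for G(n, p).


Number of potential triangles: C(141, 3) = 457310.
Each occurs with probability p³ ≈ (0.042553)³ ≈ 7.7054217e-05.
By linearity: E[X] = C(141, 3)·p³ ≈ 457310 · 7.7054217e-05 ≈ 35.23766.
Here α = 1, so p = 6/n is exactly at the triangle threshold p ~ 1/n. Asymptotically E[X] → c³/6 = 6³/6 = 36 ≈ 36.00000, a bounded constant. In this regime the triangle count is asymptotically Poisson(c³/6).

E[X] ≈ 35.23766; in regime p = Θ(1/n^{1}) E[X] stays bounded (at the triangle threshold p ~ 1/n).


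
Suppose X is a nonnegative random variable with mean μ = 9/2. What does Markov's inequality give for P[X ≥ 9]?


μ = E[X] = 9/2, a = 9.
Markov: P[X ≥ 9] ≤ μ/a = (9/2)/9 = 1/2.
Numerically: ≈ 0.5000.
(Since a = 9 > μ = 4.5000, the bound 1/2 is < 1 and informative.)

P[X ≥ 9] ≤ 1/2 ≈ 0.5000.


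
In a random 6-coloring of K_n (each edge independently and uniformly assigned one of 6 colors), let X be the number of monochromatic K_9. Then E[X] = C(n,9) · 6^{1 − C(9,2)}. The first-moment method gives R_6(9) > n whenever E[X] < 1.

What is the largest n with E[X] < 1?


We need C(n, 9) · 6^{1 − 36} < 1, i.e. C(n, 9) < 6^{36 − 1} = 1719070799748422591028658176.
Check values of n near the boundary:
  n = 4405: C(4405, 9) = 1706862792900636302463627150; 1706862792900636302463627150 < 1719070799748422591028658176? YES
  n = 4406: C(4406, 9) = 1710356485221788389505285700; 1710356485221788389505285700 < 1719070799748422591028658176? YES
  n = 4407: C(4407, 9) = 1713856532599459170657070050; 1713856532599459170657070050 < 1719070799748422591028658176? YES
  n = 4408: C(4408, 9) = 1717362945146264156457459600; 1717362945146264156457459600 < 1719070799748422591028658176? YES
  n = 4409: C(4409, 9) = 1720875732988608787686577131; 1720875732988608787686577131 < 1719070799748422591028658176? NO
  n = 4410: C(4410, 9) = 1724394906266704102180823710; 1724394906266704102180823710 < 1719070799748422591028658176? NO
The largest n with C(n, 9) < 1719070799748422591028658176 is n = 4408 (where E[X] = 35778394690547169926197075/35813974994758803979763712 ≈ 0.999). Hence R_6(9) > 4408, i.e. R_6(9) ≥ 4409.

Largest n = 4408; hence R_6(9) > 4408.


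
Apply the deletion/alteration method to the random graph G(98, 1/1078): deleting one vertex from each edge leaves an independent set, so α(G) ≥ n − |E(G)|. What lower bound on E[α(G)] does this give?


E[|E(G)|] = C(98, 2)·p = 4753 · (1/1078) = 97/22.
E[α(G)] ≥ n − E[|E(G)|] = 98 − 97/22 = 2059/22.
Numerically: ≈ 93.590909.
(This is only a lower bound; the true E[α(G)] may be larger.)

E[α(G)] ≥ 2059/22 ≈ 93.590909.


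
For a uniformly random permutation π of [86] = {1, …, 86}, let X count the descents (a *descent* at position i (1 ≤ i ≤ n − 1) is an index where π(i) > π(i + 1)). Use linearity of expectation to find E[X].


Write X = Σ X_I over i = 1, …, 85, with X_I the indicator of one descent.
There are 85 indicators.
For each fixed i, the pair (π(i), π(i+1)) is a uniformly random ordered pair of distinct values from {1, …, 86}; by symmetry P[π(i) > π(i+1)] = 1/2.
By linearity: E[X] = 85 · (1/2) = (86 − 1) · (1/2) = 85/2 ≈ 42.50000.

E[X] = 85/2 = 42.50000.


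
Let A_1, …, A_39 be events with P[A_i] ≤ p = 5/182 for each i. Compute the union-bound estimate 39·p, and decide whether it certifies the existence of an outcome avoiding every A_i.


Union bound: P[∪_{i=1}^{39} A_i] ≤ Σ_i P[A_i] ≤ 39·p = 39·(5/182) = 15/14.
Numerically: 15/14 ≈ 1.0714.
Is 15/14 < 1? NO.
Since the bound 15/14 is ≥ 1, the union bound is uninformative here; it does NOT by itself certify existence.

39·p = 15/14 ≈ 1.0714; existence NOT certified by the union bound.


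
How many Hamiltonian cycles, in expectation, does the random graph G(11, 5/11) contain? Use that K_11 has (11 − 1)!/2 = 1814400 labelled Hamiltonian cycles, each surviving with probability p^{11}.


K_11 has (11 − 1)!/2 = 1814400 labelled Hamiltonian cycles.
For each such Hamiltonian cycle H, let X_H = 1 if all 11 edges of H are present in G. Then P[X_H = 1] = p^{11} = (5/11)^{11} = 48828125/285311670611.
By linearity of expectation: E[X] = Σ_H E[X_H] = 1814400 · p^{11} = 1814400 · 48828125/285311670611 = 88593750000000/285311670611.
Numerically: E[X] ≈ 310.516.

E[X] = 1814400 · (5/11)^{11} = 88593750000000/285311670611 ≈ 310.516.


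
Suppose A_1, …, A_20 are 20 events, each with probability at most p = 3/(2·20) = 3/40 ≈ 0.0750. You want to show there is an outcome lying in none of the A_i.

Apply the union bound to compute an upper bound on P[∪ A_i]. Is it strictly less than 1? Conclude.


Union bound: P[∪_{i=1}^{20} A_i] ≤ Σ_i P[A_i] ≤ 20·p = 20·(3/40) = 3/2.
Numerically: 3/2 ≈ 1.5000.
Is 3/2 < 1? NO.
Since the bound 3/2 is ≥ 1, the union bound is uninformative here; it does NOT by itself certify existence.

20·p = 3/2 ≈ 1.5000; existence NOT certified by the union bound.


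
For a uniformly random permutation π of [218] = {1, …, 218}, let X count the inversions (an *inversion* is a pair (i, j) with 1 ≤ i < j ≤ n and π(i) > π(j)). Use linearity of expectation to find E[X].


Write X = Σ X_I over the C(218, 2) = 23653 pairs i < j, with X_I the indicator of one inversion.
There are 23653 indicators.
For each fixed pair i < j, the values π(i) and π(j) are two distinct elements of {1, …, 218} in uniformly random order; by symmetry P[π(i) > π(j)] = 1/2.
By linearity: E[X] = 23653 · (1/2) = C(218, 2) · (1/2) = 23653/2 = 23653/2 ≈ 11826.500000.

E[X] = 23653/2 = 11826.500000.


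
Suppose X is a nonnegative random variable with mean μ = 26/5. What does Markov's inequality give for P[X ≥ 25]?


μ = E[X] = 26/5, a = 25.
Markov: P[X ≥ 25] ≤ μ/a = (26/5)/25 = 26/125.
Numerically: ≈ 0.20800.
(Since a = 25 > μ = 5.20000, the bound 26/125 is < 1 and informative.)

P[X ≥ 25] ≤ 26/125 ≈ 0.20800.


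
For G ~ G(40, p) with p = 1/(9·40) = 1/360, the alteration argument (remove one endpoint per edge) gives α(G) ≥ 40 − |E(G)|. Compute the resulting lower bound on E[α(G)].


E[|E(G)|] = C(40, 2)·p = 780 · (1/360) = 13/6.
E[α(G)] ≥ n − E[|E(G)|] = 40 − 13/6 = 227/6.
Numerically: ≈ 37.833333.
(This is only a lower bound; the true E[α(G)] may be larger.)

E[α(G)] ≥ 227/6 ≈ 37.833333.


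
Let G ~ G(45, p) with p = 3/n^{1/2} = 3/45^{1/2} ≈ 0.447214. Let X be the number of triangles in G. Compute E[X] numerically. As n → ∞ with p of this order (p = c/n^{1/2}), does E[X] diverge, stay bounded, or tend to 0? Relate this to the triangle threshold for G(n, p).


Number of potential triangles: C(45, 3) = 14190.
Each occurs with probability p³ ≈ (0.447214)³ ≈ 8.94427191e-02.
By linearity: E[X] = C(45, 3)·p³ ≈ 14190 · 8.94427191e-02 ≈ 1269.192184.
Since α = 1/2 < 1, p = c/n^{1/2} ≫ 1/n is above the triangle threshold p ~ 1/n. Asymptotically E[X] ~ (c³/6)·n^{3(1−α)} = (3³/6)·n^{1.5} → ∞; triangles are abundant w.h.p.

E[X] ≈ 1269.192184; in regime p = Θ(1/n^{1/2}) E[X] diverges (above the triangle threshold p ~ 1/n).


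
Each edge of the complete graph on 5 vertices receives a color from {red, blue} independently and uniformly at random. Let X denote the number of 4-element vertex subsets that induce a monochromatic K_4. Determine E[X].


Let X = Σ_S X_S over the C(5, 4) = 5 subsets S of size 4, where X_S = 1 if the K_4 on S is monochromatic.
For a fixed S, the K_4 on S has C(4, 2) = 6 edges. P[all 6 edges red] = (1/2)^6, and likewise for blue, so P[monochromatic] = 2·(1/2)^6 = 2^{1 − 6} = 1/32.
Summing: E[X] = C(5, 4) · 2^{1 − 6} = 5 · 1/32 = 5/32.
Numerically: E[X] ≈ 0.15625.

E[X] = C(5,4)·2^(1−C(4,2)) = 5/32 ≈ 0.15625.


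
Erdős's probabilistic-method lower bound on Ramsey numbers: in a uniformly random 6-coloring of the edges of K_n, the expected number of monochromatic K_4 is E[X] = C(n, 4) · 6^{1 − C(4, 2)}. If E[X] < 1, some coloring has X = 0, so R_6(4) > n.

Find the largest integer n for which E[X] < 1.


We need C(n, 4) · 6^{1 − 6} < 1, i.e. C(n, 4) < 6^{6 − 1} = 7776.
Check values of n near the boundary:
  n = 18: C(18, 4) = 3060; 3060 < 7776? YES
  n = 19: C(19, 4) = 3876; 3876 < 7776? YES
  n = 20: C(20, 4) = 4845; 4845 < 7776? YES
  n = 21: C(21, 4) = 5985; 5985 < 7776? YES
  n = 22: C(22, 4) = 7315; 7315 < 7776? YES
  n = 23: C(23, 4) = 8855; 8855 < 7776? NO
  n = 24: C(24, 4) = 10626; 10626 < 7776? NO
  n = 25: C(25, 4) = 12650; 12650 < 7776? NO
The largest n with C(n, 4) < 7776 is n = 22 (where E[X] = 7315/7776 ≈ 0.941). Hence R_6(4) > 22, i.e. R_6(4) ≥ 23.

Largest n = 22; hence R_6(4) > 22.


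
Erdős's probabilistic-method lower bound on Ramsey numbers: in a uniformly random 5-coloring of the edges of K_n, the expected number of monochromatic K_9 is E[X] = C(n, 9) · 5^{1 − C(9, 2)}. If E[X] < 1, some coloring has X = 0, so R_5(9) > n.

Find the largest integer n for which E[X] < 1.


We need C(n, 9) · 5^{1 − 36} < 1, i.e. C(n, 9) < 5^{36 − 1} = 2910383045673370361328125.
Check values of n near the boundary:
  n = 2170: C(2170, 9) = 2891746779868845075610510; 2891746779868845075610510 < 2910383045673370361328125? YES
  n = 2171: C(2171, 9) = 2903784578674959601827205; 2903784578674959601827205 < 2910383045673370361328125? YES
  n = 2172: C(2172, 9) = 2915866900084148060642020; 2915866900084148060642020 < 2910383045673370361328125? NO
The largest n with C(n, 9) < 2910383045673370361328125 is n = 2171 (where E[X] = 580756915734991920365441/582076609134674072265625 ≈ 0.9977). Hence R_5(9) > 2171, i.e. R_5(9) ≥ 2172.

Largest n = 2171; hence R_5(9) > 2171.


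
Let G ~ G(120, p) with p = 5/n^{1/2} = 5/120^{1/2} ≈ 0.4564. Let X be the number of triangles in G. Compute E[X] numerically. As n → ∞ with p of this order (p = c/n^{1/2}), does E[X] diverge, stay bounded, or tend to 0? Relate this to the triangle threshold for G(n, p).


Number of potential triangles: C(120, 3) = 280840.
Each occurs with probability p³ ≈ (0.4564)³ ≈ 9.509072e-02.
By linearity: E[X] = C(120, 3)·p³ ≈ 280840 · 9.509072e-02 ≈ 26705.2783.
Since α = 1/2 < 1, p = c/n^{1/2} ≫ 1/n is above the triangle threshold p ~ 1/n. Asymptotically E[X] ~ (c³/6)·n^{3(1−α)} = (5³/6)·n^{1.5} → ∞; triangles are abundant w.h.p.

E[X] ≈ 26705.2783; in regime p = Θ(1/n^{1/2}) E[X] diverges (above the triangle threshold p ~ 1/n).


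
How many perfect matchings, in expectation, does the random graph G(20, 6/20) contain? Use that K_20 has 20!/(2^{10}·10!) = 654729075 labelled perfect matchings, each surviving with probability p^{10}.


K_20 has 20!/(2^{10}·10!) = 654729075 labelled perfect matchings.
For each such perfect matching H, let X_H = 1 if all 10 edges of H are present in G. Then P[X_H = 1] = p^{10} = (3/10)^{10} = 59049/10000000000.
By linearity: E[X] = Σ_H E[X_H] = 654729075 · p^{10} = 654729075 · 59049/10000000000 = 1546443885987/400000000.
Numerically: E[X] ≈ 3866.

E[X] = 654729075 · (3/10)^{10} = 1546443885987/400000000 ≈ 3866.


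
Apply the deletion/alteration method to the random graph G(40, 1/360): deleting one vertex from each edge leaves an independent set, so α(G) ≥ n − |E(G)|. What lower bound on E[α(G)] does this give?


E[|E(G)|] = C(40, 2)·p = 780 · (1/360) = 13/6.
E[α(G)] ≥ n − E[|E(G)|] = 40 − 13/6 = 227/6.
Numerically: ≈ 37.8333.
(This is only a lower bound; the true E[α(G)] may be larger.)

E[α(G)] ≥ 227/6 ≈ 37.8333.


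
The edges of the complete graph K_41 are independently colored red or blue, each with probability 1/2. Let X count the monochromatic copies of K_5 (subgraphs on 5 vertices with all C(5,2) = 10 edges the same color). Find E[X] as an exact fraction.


Let X = Σ_S X_S over the C(41, 5) = 749398 subsets S of size 5, where X_S = 1 if the K_5 on S is monochromatic.
For a fixed S, the K_5 on S has C(5, 2) = 10 edges. P[all 10 edges red] = (1/2)^10, and likewise for blue, so P[monochromatic] = 2·(1/2)^10 = 2^{1 − 10} = 1/512.
Summing: E[X] = C(41, 5) · 2^{1 − 10} = 749398 · 1/512 = 374699/256.
Numerically: E[X] ≈ 1463.66797.

E[X] = C(41,5)·2^(1−C(5,2)) = 374699/256 ≈ 1463.66797.


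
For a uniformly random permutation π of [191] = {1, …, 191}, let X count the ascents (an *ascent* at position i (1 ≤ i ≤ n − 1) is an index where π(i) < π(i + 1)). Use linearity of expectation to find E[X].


Write X = Σ X_I over i = 1, …, 190, with X_I the indicator of one ascent.
There are 190 indicators.
For each fixed i, the pair (π(i), π(i+1)) is a uniformly random ordered pair of distinct values from {1, …, 191}; by symmetry P[π(i) < π(i+1)] = 1/2.
By linearity: E[X] = 190 · (1/2) = (191 − 1) · (1/2) = 95 ≈ 95.0000.

E[X] = 95 = 95.0000.


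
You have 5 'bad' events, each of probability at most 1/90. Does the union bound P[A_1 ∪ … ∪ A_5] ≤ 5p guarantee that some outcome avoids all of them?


Union bound: P[∪_{i=1}^{5} A_i] ≤ Σ_i P[A_i] ≤ 5·p = 5·(1/90) = 1/18.
Numerically: 1/18 ≈ 0.056.
Is 1/18 < 1? YES.
Since P[∪ A_i] ≤ 1/18 < 1, the complement has P[∩ A_i^c] ≥ 1 − 1/18 = 17/18 > 0, so some outcome avoids every A_i.

5·p = 1/18 ≈ 0.056; existence CERTIFIED by the union bound.


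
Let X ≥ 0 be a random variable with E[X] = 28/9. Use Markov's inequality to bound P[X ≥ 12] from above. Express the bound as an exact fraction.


μ = E[X] = 28/9, a = 12.
Markov: P[X ≥ 12] ≤ μ/a = (28/9)/12 = 7/27.
Numerically: ≈ 0.259259.
(Since a = 12 > μ = 3.111111, the bound 7/27 is < 1 and informative.)

P[X ≥ 12] ≤ 7/27 ≈ 0.259259.


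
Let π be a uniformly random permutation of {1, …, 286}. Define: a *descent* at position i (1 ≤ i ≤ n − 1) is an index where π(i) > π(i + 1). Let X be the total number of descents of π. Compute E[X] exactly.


Write X = Σ X_I over i = 1, …, 285, with X_I the indicator of one descent.
There are 285 indicators.
For each fixed i, the pair (π(i), π(i+1)) is a uniformly random ordered pair of distinct values from {1, …, 286}; by symmetry P[π(i) > π(i+1)] = 1/2.
By linearity: E[X] = 285 · (1/2) = (286 − 1) · (1/2) = 285/2 ≈ 142.500.

E[X] = 285/2 = 142.500.


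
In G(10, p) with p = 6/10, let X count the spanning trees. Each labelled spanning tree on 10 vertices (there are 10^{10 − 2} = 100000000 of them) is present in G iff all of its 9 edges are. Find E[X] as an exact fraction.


K_10 has 10^{10 − 2} = 100000000 labelled spanning trees.
For each such spanning tree H, let X_H = 1 if all 9 edges of H are present in G. Then P[X_H = 1] = p^{9} = (3/5)^{9} = 19683/1953125.
By linearity: E[X] = Σ_H E[X_H] = 100000000 · p^{9} = 100000000 · 19683/1953125 = 5038848/5.
Numerically: E[X] ≈ 1.008e+06.

E[X] = 100000000 · (3/5)^{9} = 5038848/5 ≈ 1.008e+06.


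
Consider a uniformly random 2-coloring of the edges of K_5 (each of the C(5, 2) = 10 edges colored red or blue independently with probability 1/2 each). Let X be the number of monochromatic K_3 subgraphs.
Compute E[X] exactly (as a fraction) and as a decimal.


Let X = Σ_S X_S over the C(5, 3) = 10 subsets S of size 3, where X_S = 1 if the K_3 on S is monochromatic.
For a fixed S, the K_3 on S has C(3, 2) = 3 edges. P[all 3 edges red] = (1/2)^3, and likewise for blue, so P[monochromatic] = 2·(1/2)^3 = 2^{1 − 3} = 1/4.
By linearity: E[X] = C(5, 3) · 2^{1 − 3} = 10 · 1/4 = 5/2.
Numerically: E[X] ≈ 2.500000.

E[X] = C(5,3)·2^(1−C(3,2)) = 5/2 ≈ 2.500000.


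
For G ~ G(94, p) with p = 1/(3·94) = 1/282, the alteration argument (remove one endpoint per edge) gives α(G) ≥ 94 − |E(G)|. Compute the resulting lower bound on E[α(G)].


E[|E(G)|] = C(94, 2)·p = 4371 · (1/282) = 31/2.
E[α(G)] ≥ n − E[|E(G)|] = 94 − 31/2 = 157/2.
Numerically: ≈ 78.500000.
(This is only a lower bound; the true E[α(G)] may be larger.)

E[α(G)] ≥ 157/2 ≈ 78.500000.
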